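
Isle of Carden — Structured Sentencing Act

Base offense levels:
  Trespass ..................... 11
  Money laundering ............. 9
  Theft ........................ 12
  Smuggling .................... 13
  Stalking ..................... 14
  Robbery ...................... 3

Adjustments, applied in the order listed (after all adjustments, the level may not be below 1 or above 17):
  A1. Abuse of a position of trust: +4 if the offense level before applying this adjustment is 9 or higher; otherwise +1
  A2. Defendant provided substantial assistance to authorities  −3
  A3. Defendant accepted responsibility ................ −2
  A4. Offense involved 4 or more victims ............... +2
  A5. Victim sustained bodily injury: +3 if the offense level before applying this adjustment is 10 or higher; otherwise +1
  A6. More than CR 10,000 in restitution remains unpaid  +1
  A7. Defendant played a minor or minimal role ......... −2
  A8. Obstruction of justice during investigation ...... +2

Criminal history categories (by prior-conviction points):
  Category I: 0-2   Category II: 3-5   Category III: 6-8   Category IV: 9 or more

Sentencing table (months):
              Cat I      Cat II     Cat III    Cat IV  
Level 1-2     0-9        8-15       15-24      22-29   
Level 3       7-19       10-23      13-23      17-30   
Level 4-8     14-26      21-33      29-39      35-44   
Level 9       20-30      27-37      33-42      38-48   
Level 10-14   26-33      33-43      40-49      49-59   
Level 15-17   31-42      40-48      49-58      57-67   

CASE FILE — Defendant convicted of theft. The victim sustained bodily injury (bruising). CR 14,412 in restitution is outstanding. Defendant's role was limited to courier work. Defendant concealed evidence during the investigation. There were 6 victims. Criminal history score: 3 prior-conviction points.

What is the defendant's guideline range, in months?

40-48 months

Base offense level for theft: 12.
A1 does not apply.
A2 does not apply.
A3 does not apply.
A4 applies: 12 + 2 = 14.
A5 applies (level before this adjustment is 14 ≥ 10, so +3): 14 + 3 = 17.
A6 applies: 17 + 1 = 18.
A7 applies: 18 − 2 = 16.
A8 applies: 16 + 2 = 18.
Level 18 exceeds the maximum of 17; capped at 17.
Final offense level: 17.
Criminal history: 3 prior points → Category II (3-5).
Level 17 falls in the 15-17 band.
Grid: Level 15-17 × Category II = 40-48 months.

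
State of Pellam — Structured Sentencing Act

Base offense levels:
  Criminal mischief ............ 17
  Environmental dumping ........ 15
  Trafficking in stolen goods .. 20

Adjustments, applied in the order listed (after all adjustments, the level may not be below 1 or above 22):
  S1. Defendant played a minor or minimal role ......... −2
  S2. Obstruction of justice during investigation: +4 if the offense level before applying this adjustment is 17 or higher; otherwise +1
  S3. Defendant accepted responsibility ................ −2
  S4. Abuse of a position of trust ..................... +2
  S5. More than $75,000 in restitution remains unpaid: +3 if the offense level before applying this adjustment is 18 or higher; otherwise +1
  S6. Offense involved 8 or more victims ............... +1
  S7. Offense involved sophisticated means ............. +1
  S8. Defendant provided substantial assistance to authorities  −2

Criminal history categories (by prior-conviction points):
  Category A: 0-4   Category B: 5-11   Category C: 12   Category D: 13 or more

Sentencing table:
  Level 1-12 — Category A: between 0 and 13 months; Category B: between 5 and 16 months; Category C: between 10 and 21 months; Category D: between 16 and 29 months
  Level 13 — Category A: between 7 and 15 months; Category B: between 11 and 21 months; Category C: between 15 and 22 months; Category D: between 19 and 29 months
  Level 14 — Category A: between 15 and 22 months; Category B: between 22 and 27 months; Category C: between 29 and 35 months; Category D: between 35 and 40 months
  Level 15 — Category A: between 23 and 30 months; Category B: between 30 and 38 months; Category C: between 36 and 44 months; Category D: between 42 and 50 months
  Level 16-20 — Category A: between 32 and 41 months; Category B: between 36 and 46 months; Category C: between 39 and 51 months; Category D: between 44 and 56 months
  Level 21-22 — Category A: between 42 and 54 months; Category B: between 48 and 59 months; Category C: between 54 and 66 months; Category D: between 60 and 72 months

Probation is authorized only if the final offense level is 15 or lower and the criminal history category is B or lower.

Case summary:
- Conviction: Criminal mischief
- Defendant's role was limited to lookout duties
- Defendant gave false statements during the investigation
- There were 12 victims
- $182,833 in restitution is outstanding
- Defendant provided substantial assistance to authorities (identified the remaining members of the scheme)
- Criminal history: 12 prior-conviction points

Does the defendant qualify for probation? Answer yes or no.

Base offense level for criminal mischief: 17.
S1 applies: 17 − 2 = 15.
S2 applies (level before this adjustment is 15 < 17, so +1): 15 + 1 = 16.
S5 applies (level before this adjustment is 16 < 18, so +1): 16 + 1 = 17.
S6 applies: 17 + 1 = 18.
S8 applies: 18 − 2 = 16.
Final offense level: 16.
Criminal history: 12 prior points → Category C (12).
Level 16 falls in the 16-20 band.
Grid: Level 16-20 × Category C = 39-51 months.
Probation check: level 16 > 15 and category C > B → not eligible.

No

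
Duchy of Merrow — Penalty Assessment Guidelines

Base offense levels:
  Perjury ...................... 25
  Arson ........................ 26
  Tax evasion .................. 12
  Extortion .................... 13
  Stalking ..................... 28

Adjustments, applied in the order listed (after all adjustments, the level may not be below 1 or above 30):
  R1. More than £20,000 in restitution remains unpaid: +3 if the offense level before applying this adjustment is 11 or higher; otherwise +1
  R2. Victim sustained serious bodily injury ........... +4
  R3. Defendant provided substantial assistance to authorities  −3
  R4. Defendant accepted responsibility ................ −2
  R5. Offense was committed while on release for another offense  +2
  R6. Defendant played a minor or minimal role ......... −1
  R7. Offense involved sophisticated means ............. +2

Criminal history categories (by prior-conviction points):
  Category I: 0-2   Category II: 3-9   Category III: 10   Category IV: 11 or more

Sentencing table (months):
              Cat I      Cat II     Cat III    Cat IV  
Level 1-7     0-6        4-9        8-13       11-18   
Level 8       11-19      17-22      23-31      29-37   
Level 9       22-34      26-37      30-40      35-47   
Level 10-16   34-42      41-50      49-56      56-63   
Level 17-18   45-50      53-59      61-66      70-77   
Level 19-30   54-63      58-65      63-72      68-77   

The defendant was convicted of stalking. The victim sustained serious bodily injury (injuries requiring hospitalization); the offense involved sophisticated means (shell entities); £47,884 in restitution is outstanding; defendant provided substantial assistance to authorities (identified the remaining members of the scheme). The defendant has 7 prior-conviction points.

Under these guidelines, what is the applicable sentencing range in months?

58-65 months

Base offense level for stalking: 28.
R1 applies (level before this adjustment is 28 ≥ 11, so +3): 28 + 3 = 31.
R2 applies: 31 + 4 = 35.
R3 applies: 35 − 3 = 32.
R6 does not apply.
R7 applies: 32 + 2 = 34.
Level 34 exceeds the maximum of 30; capped at 30.
Final offense level: 30.
Criminal history: 7 prior points → Category II (3-9).
Level 30 falls in the 19-30 band.
Grid: Level 19-30 × Category II = 58-65 months.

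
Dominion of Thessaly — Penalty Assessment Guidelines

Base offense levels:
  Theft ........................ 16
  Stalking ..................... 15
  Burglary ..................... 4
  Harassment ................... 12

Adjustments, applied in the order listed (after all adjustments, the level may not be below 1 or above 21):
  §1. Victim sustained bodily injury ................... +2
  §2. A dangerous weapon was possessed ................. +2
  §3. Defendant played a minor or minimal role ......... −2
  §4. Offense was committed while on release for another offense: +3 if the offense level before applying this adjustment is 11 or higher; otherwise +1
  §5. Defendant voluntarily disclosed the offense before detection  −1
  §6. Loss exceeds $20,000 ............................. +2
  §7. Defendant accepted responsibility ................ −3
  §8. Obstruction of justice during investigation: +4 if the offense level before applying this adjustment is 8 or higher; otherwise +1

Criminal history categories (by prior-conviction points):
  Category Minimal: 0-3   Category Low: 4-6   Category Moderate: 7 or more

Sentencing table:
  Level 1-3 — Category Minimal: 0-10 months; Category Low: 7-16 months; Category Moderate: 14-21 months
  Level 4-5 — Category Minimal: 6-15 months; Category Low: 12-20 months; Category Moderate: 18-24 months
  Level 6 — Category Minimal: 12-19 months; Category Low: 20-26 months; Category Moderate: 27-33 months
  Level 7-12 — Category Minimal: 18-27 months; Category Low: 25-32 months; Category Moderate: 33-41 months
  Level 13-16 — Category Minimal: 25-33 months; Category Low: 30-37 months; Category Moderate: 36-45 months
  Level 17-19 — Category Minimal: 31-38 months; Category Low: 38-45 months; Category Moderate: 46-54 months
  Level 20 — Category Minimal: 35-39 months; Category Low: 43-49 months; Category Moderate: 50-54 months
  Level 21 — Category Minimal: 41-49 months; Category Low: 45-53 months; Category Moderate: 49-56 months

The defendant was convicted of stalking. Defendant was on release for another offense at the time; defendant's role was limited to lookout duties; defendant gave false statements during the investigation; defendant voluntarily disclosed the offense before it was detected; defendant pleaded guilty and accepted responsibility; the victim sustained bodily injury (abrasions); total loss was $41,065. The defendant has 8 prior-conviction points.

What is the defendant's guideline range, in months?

Base offense level for stalking: 15.
§1 applies: 15 + 2 = 17.
§3 applies: 17 − 2 = 15.
§4 applies (level before this adjustment is 15 ≥ 11, so +3): 15 + 3 = 18.
§5 applies: 18 − 1 = 17.
§6 applies: 17 + 2 = 19.
§7 applies: 19 − 3 = 16.
§8 applies (level before this adjustment is 16 ≥ 8, so +4): 16 + 4 = 20.
Final offense level: 20.
Criminal history: 8 prior points → Category Moderate (7+).
Level 20 falls in the 20 band.
Grid: Level 20 × Category Moderate = 50-54 months.

50-54 months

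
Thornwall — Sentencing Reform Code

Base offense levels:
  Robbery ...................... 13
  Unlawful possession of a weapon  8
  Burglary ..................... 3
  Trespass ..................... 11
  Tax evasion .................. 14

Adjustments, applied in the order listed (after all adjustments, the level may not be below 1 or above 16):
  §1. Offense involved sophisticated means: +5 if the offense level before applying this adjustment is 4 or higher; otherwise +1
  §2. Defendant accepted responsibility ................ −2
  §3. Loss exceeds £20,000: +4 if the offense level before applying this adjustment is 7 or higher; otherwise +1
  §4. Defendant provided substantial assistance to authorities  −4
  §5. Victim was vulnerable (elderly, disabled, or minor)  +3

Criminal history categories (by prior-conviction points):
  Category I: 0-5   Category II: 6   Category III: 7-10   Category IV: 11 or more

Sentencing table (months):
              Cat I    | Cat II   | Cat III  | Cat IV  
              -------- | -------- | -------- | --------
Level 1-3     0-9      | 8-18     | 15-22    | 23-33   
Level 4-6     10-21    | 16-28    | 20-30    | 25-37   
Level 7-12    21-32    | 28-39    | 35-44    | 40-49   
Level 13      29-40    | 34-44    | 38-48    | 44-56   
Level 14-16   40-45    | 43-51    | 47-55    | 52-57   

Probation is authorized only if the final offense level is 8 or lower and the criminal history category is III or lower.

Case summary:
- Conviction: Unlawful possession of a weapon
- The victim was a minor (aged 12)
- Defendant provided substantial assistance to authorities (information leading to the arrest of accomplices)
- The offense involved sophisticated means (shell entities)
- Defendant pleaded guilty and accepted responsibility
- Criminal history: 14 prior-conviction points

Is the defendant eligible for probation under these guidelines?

No

Base offense level for unlawful possession of a weapon: 8.
§1 applies (level before this adjustment is 8 ≥ 4, so +5): 8 + 5 = 13.
§2 applies: 13 − 2 = 11.
§3 does not apply.
§4 applies: 11 − 4 = 7.
§5 applies: 7 + 3 = 10.
Final offense level: 10.
Criminal history: 14 prior points → Category IV (11+).
Level 10 falls in the 7-12 band.
Grid: Level 7-12 × Category IV = 40-49 months.
Probation check: level 10 > 8 and category IV > III → not eligible.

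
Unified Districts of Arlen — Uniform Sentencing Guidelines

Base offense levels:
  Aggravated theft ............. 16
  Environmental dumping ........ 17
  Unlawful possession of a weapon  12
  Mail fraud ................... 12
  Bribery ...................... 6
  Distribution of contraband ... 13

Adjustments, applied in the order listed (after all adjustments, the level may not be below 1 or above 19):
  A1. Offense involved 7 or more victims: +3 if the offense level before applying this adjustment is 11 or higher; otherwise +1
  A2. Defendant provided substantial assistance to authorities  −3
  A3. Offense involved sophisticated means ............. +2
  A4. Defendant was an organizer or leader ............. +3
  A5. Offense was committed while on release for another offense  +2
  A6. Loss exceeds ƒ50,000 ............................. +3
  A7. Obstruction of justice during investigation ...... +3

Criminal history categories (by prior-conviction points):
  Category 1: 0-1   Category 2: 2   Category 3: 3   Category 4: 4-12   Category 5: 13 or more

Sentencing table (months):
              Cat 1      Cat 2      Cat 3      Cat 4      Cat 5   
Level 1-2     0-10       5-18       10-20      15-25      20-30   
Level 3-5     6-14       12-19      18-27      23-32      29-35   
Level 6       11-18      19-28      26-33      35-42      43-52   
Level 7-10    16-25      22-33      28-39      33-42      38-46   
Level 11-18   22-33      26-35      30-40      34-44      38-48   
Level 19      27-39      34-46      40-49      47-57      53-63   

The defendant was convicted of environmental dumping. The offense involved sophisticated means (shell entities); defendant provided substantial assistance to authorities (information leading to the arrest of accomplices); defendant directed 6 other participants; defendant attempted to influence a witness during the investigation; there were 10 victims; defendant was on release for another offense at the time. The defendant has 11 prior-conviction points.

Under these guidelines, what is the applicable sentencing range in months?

Base offense level for environmental dumping: 17.
A1 applies (level before this adjustment is 17 ≥ 11, so +3): 17 + 3 = 20.
A2 applies: 20 − 3 = 17.
A3 applies: 17 + 2 = 19.
A4 applies: 19 + 3 = 22.
A5 applies: 22 + 2 = 24.
A6 does not apply.
A7 applies: 24 + 3 = 27.
Level 27 exceeds the maximum of 19; capped at 19.
Final offense level: 19.
Criminal history: 11 prior points → Category 4 (4-12).
Level 19 falls in the 19 band.
Grid: Level 19 × Category 4 = 47-57 months.

47-57 months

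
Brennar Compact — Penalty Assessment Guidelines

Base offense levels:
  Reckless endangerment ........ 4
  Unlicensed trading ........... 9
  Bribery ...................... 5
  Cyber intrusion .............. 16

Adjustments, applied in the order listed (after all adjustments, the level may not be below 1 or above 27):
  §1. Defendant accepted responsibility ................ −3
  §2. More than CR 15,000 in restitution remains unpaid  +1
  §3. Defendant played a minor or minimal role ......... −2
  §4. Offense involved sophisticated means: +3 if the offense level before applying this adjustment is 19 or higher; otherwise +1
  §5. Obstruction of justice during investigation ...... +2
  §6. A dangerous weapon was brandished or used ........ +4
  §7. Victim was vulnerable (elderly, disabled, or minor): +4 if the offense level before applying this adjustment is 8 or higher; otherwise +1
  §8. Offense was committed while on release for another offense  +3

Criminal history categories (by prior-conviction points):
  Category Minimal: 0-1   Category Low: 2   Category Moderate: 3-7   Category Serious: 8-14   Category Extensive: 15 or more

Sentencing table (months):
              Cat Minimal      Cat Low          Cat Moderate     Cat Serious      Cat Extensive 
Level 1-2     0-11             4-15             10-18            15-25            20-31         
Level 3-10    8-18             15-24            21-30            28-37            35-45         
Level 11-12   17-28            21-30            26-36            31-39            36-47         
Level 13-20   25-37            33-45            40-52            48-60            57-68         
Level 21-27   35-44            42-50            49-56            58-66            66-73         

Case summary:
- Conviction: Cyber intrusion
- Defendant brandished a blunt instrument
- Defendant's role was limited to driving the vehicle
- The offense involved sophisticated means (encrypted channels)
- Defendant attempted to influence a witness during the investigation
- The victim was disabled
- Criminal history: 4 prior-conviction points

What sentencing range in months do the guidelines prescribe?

49-56 months

Base offense level for cyber intrusion: 16.
§2 does not apply.
§3 applies: 16 − 2 = 14.
§4 applies (level before this adjustment is 14 < 19, so +1): 14 + 1 = 15.
§5 applies: 15 + 2 = 17.
§6 applies: 17 + 4 = 21.
§7 applies (level before this adjustment is 21 ≥ 8, so +4): 21 + 4 = 25.
§8 does not apply.
Final offense level: 25.
Criminal history: 4 prior points → Category Moderate (3-7).
Level 25 falls in the 21-27 band.
Grid: Level 21-27 × Category Moderate = 49-56 months.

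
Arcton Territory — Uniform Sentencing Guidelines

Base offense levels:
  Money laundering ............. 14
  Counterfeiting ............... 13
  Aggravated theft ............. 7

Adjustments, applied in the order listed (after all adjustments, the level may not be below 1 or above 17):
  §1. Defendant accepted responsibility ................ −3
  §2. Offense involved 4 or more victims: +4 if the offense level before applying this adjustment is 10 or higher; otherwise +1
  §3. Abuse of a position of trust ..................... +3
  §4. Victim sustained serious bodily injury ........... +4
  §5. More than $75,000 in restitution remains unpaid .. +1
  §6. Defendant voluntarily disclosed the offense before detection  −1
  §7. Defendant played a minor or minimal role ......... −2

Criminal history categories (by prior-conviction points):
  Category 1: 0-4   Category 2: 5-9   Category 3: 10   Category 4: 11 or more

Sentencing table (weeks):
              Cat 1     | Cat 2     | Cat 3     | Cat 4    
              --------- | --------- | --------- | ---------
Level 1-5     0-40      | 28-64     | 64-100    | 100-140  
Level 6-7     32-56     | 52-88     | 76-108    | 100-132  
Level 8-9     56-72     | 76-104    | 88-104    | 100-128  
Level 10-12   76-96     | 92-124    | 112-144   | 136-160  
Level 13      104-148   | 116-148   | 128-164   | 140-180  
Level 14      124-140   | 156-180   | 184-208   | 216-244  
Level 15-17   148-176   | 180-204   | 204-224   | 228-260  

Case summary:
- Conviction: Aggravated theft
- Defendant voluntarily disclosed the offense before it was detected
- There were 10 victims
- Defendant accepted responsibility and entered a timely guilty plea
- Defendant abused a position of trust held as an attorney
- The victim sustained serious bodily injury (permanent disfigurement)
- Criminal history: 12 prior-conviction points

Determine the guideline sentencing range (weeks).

Base offense level for aggravated theft: 7.
§1 applies: 7 − 3 = 4.
§2 applies (level before this adjustment is 4 < 10, so +1): 4 + 1 = 5.
§3 applies: 5 + 3 = 8.
§4 applies: 8 + 4 = 12.
§5 does not apply.
§6 applies: 12 − 1 = 11.
§7 does not apply.
Final offense level: 11.
Criminal history: 12 prior points → Category 4 (11+).
Level 11 falls in the 10-12 band.
Grid: Level 10-12 × Category 4 = 136-160 weeks.

136-160 weeks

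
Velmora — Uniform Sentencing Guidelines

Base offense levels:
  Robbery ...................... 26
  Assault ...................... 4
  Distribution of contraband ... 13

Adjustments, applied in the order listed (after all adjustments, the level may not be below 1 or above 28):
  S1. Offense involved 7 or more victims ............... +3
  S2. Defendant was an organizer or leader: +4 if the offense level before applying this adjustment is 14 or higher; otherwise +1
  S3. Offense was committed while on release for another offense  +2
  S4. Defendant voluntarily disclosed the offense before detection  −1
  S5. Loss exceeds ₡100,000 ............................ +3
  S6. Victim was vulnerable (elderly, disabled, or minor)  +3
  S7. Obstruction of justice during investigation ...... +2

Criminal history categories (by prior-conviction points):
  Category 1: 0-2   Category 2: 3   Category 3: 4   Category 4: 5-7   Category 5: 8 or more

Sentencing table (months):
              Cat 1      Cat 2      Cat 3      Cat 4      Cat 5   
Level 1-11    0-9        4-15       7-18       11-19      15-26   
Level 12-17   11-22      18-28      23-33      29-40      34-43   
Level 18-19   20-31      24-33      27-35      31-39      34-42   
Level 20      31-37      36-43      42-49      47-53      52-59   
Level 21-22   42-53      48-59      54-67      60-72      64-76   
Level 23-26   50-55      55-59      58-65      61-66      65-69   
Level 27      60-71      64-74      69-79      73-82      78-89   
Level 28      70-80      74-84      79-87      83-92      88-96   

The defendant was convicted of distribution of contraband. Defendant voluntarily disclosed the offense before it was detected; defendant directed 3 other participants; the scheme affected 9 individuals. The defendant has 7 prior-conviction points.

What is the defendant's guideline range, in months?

31-39 months

Base offense level for distribution of contraband: 13.
S1 applies: 13 + 3 = 16.
S2 applies (level before this adjustment is 16 ≥ 14, so +4): 16 + 4 = 20.
S4 applies: 20 − 1 = 19.
S5 does not apply.
S6 does not apply.
S7 does not apply.
Final offense level: 19.
Criminal history: 7 prior points → Category 4 (5-7).
Level 19 falls in the 18-19 band.
Grid: Level 18-19 × Category 4 = 31-39 months.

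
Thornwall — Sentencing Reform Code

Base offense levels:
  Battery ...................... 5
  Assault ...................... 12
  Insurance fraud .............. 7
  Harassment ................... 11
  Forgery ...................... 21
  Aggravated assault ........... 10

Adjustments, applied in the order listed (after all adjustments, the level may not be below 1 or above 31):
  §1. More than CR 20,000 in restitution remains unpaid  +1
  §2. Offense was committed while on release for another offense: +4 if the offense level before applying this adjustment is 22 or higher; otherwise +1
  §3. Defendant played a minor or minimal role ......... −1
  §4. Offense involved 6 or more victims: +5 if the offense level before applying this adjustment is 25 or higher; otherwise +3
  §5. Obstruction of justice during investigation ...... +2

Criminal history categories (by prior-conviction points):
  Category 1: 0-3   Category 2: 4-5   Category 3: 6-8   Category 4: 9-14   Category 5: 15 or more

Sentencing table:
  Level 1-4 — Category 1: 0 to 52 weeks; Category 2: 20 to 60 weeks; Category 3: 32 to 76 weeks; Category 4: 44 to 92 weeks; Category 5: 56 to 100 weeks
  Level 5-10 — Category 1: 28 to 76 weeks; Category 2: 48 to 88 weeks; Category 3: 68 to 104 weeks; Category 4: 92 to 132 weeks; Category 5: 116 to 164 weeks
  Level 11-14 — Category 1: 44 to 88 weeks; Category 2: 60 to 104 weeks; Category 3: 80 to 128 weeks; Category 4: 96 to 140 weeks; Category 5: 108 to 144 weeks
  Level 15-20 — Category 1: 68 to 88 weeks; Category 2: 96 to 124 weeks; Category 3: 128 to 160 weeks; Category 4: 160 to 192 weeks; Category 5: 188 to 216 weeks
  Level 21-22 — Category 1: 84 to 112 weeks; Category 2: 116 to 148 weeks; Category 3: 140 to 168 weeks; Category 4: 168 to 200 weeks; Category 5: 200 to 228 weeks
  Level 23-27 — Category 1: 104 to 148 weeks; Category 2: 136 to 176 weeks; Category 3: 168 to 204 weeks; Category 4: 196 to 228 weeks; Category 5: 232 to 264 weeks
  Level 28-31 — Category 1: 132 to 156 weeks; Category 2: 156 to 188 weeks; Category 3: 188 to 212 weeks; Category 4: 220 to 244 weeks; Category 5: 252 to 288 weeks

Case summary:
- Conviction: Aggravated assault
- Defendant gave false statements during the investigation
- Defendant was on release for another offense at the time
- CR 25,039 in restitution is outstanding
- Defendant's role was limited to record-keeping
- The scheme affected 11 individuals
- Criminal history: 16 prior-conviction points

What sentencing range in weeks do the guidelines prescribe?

Base offense level for aggravated assault: 10.
§1 applies: 10 + 1 = 11.
§2 applies (level before this adjustment is 11 < 22, so +1): 11 + 1 = 12.
§3 applies: 12 − 1 = 11.
§4 applies (level before this adjustment is 11 < 25, so +3): 11 + 3 = 14.
§5 applies: 14 + 2 = 16.
Final offense level: 16.
Criminal history: 16 prior points → Category 5 (15+).
Level 16 falls in the 15-20 band.
Grid: Level 15-20 × Category 5 = 188-216 weeks.

188-216 weeks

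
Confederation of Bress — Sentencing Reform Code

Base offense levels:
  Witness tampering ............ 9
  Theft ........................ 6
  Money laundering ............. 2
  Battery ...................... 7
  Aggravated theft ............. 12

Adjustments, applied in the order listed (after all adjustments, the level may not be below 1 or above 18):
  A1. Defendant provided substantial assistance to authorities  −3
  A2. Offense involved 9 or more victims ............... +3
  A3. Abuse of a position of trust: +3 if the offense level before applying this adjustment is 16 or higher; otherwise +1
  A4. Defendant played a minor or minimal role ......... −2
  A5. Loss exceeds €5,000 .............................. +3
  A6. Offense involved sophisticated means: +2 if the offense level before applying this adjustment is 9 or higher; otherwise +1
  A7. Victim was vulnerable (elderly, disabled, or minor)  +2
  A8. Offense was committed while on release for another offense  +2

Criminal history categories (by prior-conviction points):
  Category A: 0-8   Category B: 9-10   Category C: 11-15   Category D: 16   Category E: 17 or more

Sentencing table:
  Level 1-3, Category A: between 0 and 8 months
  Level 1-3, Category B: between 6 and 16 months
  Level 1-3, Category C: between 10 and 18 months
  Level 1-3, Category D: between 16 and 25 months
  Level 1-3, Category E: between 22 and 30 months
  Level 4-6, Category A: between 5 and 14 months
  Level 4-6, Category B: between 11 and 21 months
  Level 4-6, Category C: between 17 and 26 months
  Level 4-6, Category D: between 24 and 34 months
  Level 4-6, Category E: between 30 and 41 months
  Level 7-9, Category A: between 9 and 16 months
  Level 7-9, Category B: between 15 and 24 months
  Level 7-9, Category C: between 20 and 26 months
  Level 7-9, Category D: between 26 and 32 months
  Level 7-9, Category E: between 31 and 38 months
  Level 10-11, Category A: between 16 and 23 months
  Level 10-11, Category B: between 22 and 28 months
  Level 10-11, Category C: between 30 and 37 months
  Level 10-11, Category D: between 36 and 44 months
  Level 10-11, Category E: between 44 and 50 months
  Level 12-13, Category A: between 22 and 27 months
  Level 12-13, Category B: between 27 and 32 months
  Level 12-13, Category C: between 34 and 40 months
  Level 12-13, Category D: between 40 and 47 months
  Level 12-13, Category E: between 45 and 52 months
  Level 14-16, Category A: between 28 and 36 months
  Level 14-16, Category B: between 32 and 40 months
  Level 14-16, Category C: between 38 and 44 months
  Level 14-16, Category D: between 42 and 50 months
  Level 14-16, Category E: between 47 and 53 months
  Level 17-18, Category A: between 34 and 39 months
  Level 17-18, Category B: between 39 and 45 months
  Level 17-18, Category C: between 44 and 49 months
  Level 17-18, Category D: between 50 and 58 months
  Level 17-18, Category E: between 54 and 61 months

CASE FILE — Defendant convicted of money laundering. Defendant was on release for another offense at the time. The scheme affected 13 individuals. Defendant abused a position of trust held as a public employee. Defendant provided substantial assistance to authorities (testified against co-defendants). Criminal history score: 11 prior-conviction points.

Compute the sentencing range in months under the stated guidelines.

17-26 months

Base offense level for money laundering: 2.
A1 applies: 2 − 3 = -1.
A2 applies: -1 + 3 = 2.
A3 applies (level before this adjustment is 2 < 16, so +1): 2 + 1 = 3.
A7 does not apply.
A8 applies: 3 + 2 = 5.
Final offense level: 5.
Criminal history: 11 prior points → Category C (11-15).
Level 5 falls in the 4-6 band.
Grid: Level 4-6 × Category C = 17-26 months.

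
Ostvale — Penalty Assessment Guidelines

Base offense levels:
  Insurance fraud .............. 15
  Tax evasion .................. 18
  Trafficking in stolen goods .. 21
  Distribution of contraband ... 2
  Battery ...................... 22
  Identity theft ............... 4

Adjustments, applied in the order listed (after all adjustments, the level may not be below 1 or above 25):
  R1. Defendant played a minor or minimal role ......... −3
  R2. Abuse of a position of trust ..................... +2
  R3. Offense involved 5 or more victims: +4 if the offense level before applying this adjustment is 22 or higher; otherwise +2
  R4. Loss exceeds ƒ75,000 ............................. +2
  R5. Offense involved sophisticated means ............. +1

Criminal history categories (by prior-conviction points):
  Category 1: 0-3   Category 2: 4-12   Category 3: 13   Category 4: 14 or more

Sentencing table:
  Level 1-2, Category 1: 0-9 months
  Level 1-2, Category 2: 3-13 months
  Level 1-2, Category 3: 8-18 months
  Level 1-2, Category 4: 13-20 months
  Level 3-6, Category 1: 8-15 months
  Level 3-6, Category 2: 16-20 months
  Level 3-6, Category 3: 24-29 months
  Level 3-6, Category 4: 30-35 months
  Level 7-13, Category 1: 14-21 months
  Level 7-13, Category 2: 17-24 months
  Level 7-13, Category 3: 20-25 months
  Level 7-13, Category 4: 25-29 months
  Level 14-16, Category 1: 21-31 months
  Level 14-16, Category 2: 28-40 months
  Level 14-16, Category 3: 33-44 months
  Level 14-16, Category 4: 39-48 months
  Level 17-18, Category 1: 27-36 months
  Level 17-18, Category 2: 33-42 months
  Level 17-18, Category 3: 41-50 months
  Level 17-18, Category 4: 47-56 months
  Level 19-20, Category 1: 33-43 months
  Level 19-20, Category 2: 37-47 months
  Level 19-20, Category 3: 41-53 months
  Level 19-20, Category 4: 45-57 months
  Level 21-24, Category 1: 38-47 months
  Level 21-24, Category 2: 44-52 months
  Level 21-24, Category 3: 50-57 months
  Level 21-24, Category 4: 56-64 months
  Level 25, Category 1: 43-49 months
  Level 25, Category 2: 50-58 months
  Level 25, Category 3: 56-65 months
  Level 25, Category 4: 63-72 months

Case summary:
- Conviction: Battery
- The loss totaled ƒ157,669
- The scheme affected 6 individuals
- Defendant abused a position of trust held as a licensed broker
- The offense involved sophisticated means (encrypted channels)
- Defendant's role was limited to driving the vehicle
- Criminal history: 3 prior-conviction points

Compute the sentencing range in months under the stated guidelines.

Base offense level for battery: 22.
R1 applies: 22 − 3 = 19.
R2 applies: 19 + 2 = 21.
R3 applies (level before this adjustment is 21 < 22, so +2): 21 + 2 = 23.
R4 applies: 23 + 2 = 25.
R5 applies: 25 + 1 = 26.
Level 26 exceeds the maximum of 25; capped at 25.
Final offense level: 25.
Criminal history: 3 prior points → Category 1 (0-3).
Level 25 falls in the 25 band.
Grid: Level 25 × Category 1 = 43-49 months.

43-49 months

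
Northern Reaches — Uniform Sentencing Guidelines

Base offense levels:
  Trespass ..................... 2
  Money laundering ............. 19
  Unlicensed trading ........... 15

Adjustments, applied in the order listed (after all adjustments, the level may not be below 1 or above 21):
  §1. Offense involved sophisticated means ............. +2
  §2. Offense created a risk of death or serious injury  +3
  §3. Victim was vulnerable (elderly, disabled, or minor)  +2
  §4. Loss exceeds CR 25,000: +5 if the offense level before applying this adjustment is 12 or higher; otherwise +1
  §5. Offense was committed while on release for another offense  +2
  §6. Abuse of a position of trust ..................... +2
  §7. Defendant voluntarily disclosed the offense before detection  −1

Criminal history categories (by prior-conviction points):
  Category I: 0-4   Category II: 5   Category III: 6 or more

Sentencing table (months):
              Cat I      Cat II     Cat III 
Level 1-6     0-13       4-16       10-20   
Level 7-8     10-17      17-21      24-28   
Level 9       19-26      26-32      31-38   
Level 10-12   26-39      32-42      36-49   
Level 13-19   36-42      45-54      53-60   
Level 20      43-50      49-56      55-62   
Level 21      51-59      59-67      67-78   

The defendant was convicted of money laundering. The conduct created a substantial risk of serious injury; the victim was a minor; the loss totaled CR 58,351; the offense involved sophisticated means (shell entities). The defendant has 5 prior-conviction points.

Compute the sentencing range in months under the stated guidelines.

59-67 months

Base offense level for money laundering: 19.
§1 applies: 19 + 2 = 21.
§2 applies: 21 + 3 = 24.
§3 applies: 24 + 2 = 26.
§4 applies (level before this adjustment is 26 ≥ 12, so +5): 26 + 5 = 31.
§5 does not apply.
§6 does not apply.
§7 does not apply.
Level 31 exceeds the maximum of 21; capped at 21.
Final offense level: 21.
Criminal history: 5 prior points → Category II (5).
Level 21 falls in the 21 band.
Grid: Level 21 × Category II = 59-67 months.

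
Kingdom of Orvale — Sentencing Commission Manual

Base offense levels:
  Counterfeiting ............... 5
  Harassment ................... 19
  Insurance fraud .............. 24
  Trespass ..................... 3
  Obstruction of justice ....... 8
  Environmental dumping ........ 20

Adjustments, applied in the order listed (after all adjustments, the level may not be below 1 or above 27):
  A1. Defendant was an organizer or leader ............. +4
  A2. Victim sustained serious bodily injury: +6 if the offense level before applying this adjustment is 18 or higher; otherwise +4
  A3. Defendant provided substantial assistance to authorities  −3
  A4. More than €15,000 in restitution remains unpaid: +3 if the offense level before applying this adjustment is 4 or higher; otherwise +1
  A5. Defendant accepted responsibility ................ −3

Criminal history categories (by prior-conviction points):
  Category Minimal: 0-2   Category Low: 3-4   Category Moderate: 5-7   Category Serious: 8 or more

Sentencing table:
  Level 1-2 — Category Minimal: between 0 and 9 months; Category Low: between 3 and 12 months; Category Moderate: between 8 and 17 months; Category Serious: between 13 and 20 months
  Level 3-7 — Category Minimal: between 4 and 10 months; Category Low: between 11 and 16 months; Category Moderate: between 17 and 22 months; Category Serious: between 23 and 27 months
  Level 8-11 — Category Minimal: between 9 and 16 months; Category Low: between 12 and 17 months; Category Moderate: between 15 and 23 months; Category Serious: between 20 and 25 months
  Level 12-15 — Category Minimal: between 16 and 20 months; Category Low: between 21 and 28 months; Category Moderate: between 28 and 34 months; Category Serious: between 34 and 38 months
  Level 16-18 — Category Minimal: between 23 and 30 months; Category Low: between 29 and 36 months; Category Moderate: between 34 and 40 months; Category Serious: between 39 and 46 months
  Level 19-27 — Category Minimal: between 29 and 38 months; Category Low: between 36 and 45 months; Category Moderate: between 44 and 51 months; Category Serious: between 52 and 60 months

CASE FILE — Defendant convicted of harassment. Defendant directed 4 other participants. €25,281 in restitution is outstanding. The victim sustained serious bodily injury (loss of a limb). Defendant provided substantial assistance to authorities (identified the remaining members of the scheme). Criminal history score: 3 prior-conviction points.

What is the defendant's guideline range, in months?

36-45 months

Base offense level for harassment: 19.
A1 applies: 19 + 4 = 23.
A2 applies (level before this adjustment is 23 ≥ 18, so +6): 23 + 6 = 29.
A3 applies: 29 − 3 = 26.
A4 applies (level before this adjustment is 26 ≥ 4, so +3): 26 + 3 = 29.
Level 29 exceeds the maximum of 27; capped at 27.
Final offense level: 27.
Criminal history: 3 prior points → Category Low (3-4).
Level 27 falls in the 19-27 band.
Grid: Level 19-27 × Category Low = 36-45 months.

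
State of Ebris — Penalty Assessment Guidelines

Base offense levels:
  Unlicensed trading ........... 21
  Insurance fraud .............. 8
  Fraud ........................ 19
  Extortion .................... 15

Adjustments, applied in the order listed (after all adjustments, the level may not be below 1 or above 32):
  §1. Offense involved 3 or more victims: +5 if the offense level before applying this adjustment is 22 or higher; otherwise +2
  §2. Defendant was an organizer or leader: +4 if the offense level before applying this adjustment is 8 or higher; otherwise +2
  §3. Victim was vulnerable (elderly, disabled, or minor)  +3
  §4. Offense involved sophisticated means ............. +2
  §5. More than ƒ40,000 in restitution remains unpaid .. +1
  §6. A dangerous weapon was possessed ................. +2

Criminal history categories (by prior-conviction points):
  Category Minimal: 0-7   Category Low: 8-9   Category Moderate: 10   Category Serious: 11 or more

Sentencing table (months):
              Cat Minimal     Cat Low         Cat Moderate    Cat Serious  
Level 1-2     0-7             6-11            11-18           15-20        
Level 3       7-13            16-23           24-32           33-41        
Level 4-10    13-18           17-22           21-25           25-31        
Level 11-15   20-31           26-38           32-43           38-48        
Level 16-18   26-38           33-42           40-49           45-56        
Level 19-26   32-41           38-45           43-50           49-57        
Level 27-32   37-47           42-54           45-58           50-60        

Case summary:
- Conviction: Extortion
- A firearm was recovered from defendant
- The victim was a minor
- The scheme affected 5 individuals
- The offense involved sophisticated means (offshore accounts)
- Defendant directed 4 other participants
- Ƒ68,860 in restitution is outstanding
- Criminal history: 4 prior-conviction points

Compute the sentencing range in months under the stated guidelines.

Base offense level for extortion: 15.
§1 applies (level before this adjustment is 15 < 22, so +2): 15 + 2 = 17.
§2 applies (level before this adjustment is 17 ≥ 8, so +4): 17 + 4 = 21.
§3 applies: 21 + 3 = 24.
§4 applies: 24 + 2 = 26.
§5 applies: 26 + 1 = 27.
§6 applies: 27 + 2 = 29.
Final offense level: 29.
Criminal history: 4 prior points → Category Minimal (0-7).
Level 29 falls in the 27-32 band.
Grid: Level 27-32 × Category Minimal = 37-47 months.

37-47 months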